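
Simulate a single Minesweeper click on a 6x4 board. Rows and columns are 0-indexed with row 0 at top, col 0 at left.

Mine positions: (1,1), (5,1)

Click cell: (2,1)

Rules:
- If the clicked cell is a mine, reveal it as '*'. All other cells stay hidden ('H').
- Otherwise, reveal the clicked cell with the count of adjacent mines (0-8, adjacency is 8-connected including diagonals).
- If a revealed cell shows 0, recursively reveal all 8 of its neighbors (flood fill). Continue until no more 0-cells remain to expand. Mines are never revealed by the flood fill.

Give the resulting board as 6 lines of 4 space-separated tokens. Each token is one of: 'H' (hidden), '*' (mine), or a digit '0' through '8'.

H H H H
H H H H
H 1 H H
H H H H
H H H H
H H H H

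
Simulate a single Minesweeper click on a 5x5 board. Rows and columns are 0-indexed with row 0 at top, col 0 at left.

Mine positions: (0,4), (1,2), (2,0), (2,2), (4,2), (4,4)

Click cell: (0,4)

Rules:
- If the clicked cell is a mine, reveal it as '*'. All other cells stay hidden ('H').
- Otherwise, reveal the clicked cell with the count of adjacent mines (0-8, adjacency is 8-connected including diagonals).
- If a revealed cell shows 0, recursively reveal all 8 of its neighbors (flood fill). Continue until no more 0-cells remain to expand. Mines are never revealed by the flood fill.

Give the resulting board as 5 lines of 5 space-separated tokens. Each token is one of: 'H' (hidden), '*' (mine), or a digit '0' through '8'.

H H H H *
H H H H H
H H H H H
H H H H H
H H H H H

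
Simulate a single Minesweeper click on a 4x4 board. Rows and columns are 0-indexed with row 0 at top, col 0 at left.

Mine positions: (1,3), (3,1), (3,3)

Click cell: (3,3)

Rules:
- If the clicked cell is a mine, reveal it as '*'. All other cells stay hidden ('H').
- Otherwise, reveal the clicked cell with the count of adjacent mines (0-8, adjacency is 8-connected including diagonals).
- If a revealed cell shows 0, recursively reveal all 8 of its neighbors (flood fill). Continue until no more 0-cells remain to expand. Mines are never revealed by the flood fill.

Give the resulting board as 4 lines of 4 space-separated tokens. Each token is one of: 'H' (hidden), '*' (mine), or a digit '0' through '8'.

H H H H
H H H H
H H H H
H H H *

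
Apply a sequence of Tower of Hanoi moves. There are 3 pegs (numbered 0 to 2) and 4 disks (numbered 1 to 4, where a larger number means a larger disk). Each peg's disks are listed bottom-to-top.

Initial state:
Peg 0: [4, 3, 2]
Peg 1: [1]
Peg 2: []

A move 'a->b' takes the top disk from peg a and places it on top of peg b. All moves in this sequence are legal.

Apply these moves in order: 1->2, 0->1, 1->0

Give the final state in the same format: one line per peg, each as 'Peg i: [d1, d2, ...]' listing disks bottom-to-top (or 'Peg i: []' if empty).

Answer: Peg 0: [4, 3, 2]
Peg 1: []
Peg 2: [1]

Derivation:
After move 1 (1->2):
Peg 0: [4, 3, 2]
Peg 1: []
Peg 2: [1]

After move 2 (0->1):
Peg 0: [4, 3]
Peg 1: [2]
Peg 2: [1]

After move 3 (1->0):
Peg 0: [4, 3, 2]
Peg 1: []
Peg 2: [1]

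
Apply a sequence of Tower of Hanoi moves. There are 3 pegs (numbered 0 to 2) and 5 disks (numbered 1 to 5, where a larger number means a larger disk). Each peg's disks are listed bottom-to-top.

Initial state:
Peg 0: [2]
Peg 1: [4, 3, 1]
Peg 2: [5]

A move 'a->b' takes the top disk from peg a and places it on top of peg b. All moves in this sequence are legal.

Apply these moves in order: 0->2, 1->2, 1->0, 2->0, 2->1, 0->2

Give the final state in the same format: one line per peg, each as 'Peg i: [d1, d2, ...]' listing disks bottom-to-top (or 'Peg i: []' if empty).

Answer: Peg 0: [3]
Peg 1: [4, 2]
Peg 2: [5, 1]

Derivation:
After move 1 (0->2):
Peg 0: []
Peg 1: [4, 3, 1]
Peg 2: [5, 2]

After move 2 (1->2):
Peg 0: []
Peg 1: [4, 3]
Peg 2: [5, 2, 1]

After move 3 (1->0):
Peg 0: [3]
Peg 1: [4]
Peg 2: [5, 2, 1]

After move 4 (2->0):
Peg 0: [3, 1]
Peg 1: [4]
Peg 2: [5, 2]

After move 5 (2->1):
Peg 0: [3, 1]
Peg 1: [4, 2]
Peg 2: [5]

After move 6 (0->2):
Peg 0: [3]
Peg 1: [4, 2]
Peg 2: [5, 1]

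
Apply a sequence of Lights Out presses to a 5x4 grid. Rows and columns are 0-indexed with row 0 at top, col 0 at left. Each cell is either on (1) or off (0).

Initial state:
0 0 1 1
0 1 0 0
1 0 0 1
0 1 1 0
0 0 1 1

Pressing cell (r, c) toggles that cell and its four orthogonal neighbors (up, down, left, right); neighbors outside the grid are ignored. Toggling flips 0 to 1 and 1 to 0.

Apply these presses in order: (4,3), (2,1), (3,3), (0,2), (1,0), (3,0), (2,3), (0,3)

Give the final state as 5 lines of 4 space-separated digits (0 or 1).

After press 1 at (4,3):
0 0 1 1
0 1 0 0
1 0 0 1
0 1 1 1
0 0 0 0

After press 2 at (2,1):
0 0 1 1
0 0 0 0
0 1 1 1
0 0 1 1
0 0 0 0

After press 3 at (3,3):
0 0 1 1
0 0 0 0
0 1 1 0
0 0 0 0
0 0 0 1

After press 4 at (0,2):
0 1 0 0
0 0 1 0
0 1 1 0
0 0 0 0
0 0 0 1

After press 5 at (1,0):
1 1 0 0
1 1 1 0
1 1 1 0
0 0 0 0
0 0 0 1

After press 6 at (3,0):
1 1 0 0
1 1 1 0
0 1 1 0
1 1 0 0
1 0 0 1

After press 7 at (2,3):
1 1 0 0
1 1 1 1
0 1 0 1
1 1 0 1
1 0 0 1

After press 8 at (0,3):
1 1 1 1
1 1 1 0
0 1 0 1
1 1 0 1
1 0 0 1

Answer: 1 1 1 1
1 1 1 0
0 1 0 1
1 1 0 1
1 0 0 1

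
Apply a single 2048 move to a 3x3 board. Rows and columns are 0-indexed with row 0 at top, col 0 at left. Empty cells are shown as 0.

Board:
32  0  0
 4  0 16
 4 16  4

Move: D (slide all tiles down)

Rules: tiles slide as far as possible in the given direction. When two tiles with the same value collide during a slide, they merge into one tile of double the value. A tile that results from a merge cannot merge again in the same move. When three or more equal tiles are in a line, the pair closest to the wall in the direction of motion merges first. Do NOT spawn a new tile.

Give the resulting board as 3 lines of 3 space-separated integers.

Slide down:
col 0: [32, 4, 4] -> [0, 32, 8]
col 1: [0, 0, 16] -> [0, 0, 16]
col 2: [0, 16, 4] -> [0, 16, 4]

Answer:  0  0  0
32  0 16
 8 16  4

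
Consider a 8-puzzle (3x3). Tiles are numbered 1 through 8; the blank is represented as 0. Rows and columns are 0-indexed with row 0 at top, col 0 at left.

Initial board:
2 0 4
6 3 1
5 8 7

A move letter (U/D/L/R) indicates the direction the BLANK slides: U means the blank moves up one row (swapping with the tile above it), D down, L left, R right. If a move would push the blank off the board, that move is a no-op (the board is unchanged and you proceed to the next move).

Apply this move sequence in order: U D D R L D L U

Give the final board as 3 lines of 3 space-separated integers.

After move 1 (U):
2 0 4
6 3 1
5 8 7

After move 2 (D):
2 3 4
6 0 1
5 8 7

After move 3 (D):
2 3 4
6 8 1
5 0 7

After move 4 (R):
2 3 4
6 8 1
5 7 0

After move 5 (L):
2 3 4
6 8 1
5 0 7

After move 6 (D):
2 3 4
6 8 1
5 0 7

After move 7 (L):
2 3 4
6 8 1
0 5 7

After move 8 (U):
2 3 4
0 8 1
6 5 7

Answer: 2 3 4
0 8 1
6 5 7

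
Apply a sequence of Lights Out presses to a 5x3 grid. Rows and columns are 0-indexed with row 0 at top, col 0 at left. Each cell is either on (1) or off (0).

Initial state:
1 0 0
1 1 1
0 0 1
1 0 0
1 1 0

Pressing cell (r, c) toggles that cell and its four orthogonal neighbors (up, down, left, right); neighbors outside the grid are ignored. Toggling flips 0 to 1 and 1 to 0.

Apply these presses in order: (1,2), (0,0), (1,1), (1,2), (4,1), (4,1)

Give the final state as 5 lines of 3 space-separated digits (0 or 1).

After press 1 at (1,2):
1 0 1
1 0 0
0 0 0
1 0 0
1 1 0

After press 2 at (0,0):
0 1 1
0 0 0
0 0 0
1 0 0
1 1 0

After press 3 at (1,1):
0 0 1
1 1 1
0 1 0
1 0 0
1 1 0

After press 4 at (1,2):
0 0 0
1 0 0
0 1 1
1 0 0
1 1 0

After press 5 at (4,1):
0 0 0
1 0 0
0 1 1
1 1 0
0 0 1

After press 6 at (4,1):
0 0 0
1 0 0
0 1 1
1 0 0
1 1 0

Answer: 0 0 0
1 0 0
0 1 1
1 0 0
1 1 0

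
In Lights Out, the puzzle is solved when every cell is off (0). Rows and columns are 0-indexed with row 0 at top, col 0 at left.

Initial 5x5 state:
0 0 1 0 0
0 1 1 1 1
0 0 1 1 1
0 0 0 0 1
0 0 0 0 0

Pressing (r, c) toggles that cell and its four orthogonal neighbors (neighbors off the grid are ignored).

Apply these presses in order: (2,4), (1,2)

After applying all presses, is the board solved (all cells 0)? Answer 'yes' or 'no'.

Answer: yes

Derivation:
After press 1 at (2,4):
0 0 1 0 0
0 1 1 1 0
0 0 1 0 0
0 0 0 0 0
0 0 0 0 0

After press 2 at (1,2):
0 0 0 0 0
0 0 0 0 0
0 0 0 0 0
0 0 0 0 0
0 0 0 0 0

Lights still on: 0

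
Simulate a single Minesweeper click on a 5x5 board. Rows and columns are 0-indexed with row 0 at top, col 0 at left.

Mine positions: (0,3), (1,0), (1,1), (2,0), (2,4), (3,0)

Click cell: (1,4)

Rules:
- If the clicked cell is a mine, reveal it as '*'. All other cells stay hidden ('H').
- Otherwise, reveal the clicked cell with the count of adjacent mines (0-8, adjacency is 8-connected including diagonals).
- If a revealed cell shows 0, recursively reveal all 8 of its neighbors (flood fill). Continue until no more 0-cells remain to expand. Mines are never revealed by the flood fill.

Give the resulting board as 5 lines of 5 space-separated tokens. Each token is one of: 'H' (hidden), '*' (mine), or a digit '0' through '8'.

H H H H H
H H H H 2
H H H H H
H H H H H
H H H H H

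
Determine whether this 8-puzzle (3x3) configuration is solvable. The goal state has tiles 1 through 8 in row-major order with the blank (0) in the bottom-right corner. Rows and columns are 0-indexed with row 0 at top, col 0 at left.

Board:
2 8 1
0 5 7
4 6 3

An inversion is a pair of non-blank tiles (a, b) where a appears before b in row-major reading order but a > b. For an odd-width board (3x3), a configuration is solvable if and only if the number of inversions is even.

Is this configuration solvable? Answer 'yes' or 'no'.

Inversions (pairs i<j in row-major order where tile[i] > tile[j] > 0): 14
14 is even, so the puzzle is solvable.

Answer: yes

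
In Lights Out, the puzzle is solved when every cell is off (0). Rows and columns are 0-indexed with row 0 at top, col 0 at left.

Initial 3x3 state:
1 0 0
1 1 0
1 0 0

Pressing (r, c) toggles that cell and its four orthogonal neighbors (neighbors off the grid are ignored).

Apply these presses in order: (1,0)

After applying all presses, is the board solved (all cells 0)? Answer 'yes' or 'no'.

Answer: yes

Derivation:
After press 1 at (1,0):
0 0 0
0 0 0
0 0 0

Lights still on: 0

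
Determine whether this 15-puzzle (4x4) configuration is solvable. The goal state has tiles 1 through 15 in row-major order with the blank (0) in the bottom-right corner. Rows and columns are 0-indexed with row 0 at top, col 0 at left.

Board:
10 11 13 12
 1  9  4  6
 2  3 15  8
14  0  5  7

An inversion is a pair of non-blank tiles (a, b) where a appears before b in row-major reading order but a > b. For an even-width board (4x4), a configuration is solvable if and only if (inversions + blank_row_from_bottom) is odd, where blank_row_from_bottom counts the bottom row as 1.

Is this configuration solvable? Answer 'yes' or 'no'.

Answer: no

Derivation:
Inversions: 57
Blank is in row 3 (0-indexed from top), which is row 1 counting from the bottom (bottom = 1).
57 + 1 = 58, which is even, so the puzzle is not solvable.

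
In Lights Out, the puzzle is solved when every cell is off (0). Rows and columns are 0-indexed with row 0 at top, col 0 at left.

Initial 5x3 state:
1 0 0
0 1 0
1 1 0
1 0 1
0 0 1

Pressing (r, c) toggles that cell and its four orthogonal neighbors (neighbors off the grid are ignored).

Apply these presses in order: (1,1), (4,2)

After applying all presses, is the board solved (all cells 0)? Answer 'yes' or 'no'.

Answer: no

Derivation:
After press 1 at (1,1):
1 1 0
1 0 1
1 0 0
1 0 1
0 0 1

After press 2 at (4,2):
1 1 0
1 0 1
1 0 0
1 0 0
0 1 0

Lights still on: 7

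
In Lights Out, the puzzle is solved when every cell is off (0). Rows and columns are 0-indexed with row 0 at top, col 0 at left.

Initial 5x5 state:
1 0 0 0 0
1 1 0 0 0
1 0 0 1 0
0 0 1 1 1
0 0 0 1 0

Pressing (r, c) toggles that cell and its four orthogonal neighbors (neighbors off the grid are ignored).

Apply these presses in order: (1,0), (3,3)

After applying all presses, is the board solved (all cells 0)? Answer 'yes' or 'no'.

After press 1 at (1,0):
0 0 0 0 0
0 0 0 0 0
0 0 0 1 0
0 0 1 1 1
0 0 0 1 0

After press 2 at (3,3):
0 0 0 0 0
0 0 0 0 0
0 0 0 0 0
0 0 0 0 0
0 0 0 0 0

Lights still on: 0

Answer: yes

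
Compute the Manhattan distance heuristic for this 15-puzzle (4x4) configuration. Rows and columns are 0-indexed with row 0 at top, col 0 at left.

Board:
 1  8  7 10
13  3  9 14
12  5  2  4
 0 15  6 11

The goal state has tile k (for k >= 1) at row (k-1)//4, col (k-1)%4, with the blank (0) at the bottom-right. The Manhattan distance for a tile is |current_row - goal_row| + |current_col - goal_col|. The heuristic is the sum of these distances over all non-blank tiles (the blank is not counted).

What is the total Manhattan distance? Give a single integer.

Tile 1: at (0,0), goal (0,0), distance |0-0|+|0-0| = 0
Tile 8: at (0,1), goal (1,3), distance |0-1|+|1-3| = 3
Tile 7: at (0,2), goal (1,2), distance |0-1|+|2-2| = 1
Tile 10: at (0,3), goal (2,1), distance |0-2|+|3-1| = 4
Tile 13: at (1,0), goal (3,0), distance |1-3|+|0-0| = 2
Tile 3: at (1,1), goal (0,2), distance |1-0|+|1-2| = 2
Tile 9: at (1,2), goal (2,0), distance |1-2|+|2-0| = 3
Tile 14: at (1,3), goal (3,1), distance |1-3|+|3-1| = 4
Tile 12: at (2,0), goal (2,3), distance |2-2|+|0-3| = 3
Tile 5: at (2,1), goal (1,0), distance |2-1|+|1-0| = 2
Tile 2: at (2,2), goal (0,1), distance |2-0|+|2-1| = 3
Tile 4: at (2,3), goal (0,3), distance |2-0|+|3-3| = 2
Tile 15: at (3,1), goal (3,2), distance |3-3|+|1-2| = 1
Tile 6: at (3,2), goal (1,1), distance |3-1|+|2-1| = 3
Tile 11: at (3,3), goal (2,2), distance |3-2|+|3-2| = 2
Sum: 0 + 3 + 1 + 4 + 2 + 2 + 3 + 4 + 3 + 2 + 3 + 2 + 1 + 3 + 2 = 35

Answer: 35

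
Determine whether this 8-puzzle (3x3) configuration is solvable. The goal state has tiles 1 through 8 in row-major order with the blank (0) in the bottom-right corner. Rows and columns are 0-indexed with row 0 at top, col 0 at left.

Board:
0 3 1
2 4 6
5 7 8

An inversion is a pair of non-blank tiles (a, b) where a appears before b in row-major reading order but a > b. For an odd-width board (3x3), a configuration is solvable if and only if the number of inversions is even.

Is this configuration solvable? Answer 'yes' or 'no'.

Inversions (pairs i<j in row-major order where tile[i] > tile[j] > 0): 3
3 is odd, so the puzzle is not solvable.

Answer: no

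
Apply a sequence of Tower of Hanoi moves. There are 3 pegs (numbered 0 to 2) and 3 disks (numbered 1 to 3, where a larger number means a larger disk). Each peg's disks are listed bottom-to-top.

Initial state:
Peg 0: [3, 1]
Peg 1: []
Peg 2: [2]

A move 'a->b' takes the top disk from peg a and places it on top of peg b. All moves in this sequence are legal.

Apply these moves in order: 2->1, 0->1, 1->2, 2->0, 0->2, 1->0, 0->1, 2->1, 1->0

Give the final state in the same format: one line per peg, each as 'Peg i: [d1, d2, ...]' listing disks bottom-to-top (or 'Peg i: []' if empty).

After move 1 (2->1):
Peg 0: [3, 1]
Peg 1: [2]
Peg 2: []

After move 2 (0->1):
Peg 0: [3]
Peg 1: [2, 1]
Peg 2: []

After move 3 (1->2):
Peg 0: [3]
Peg 1: [2]
Peg 2: [1]

After move 4 (2->0):
Peg 0: [3, 1]
Peg 1: [2]
Peg 2: []

After move 5 (0->2):
Peg 0: [3]
Peg 1: [2]
Peg 2: [1]

After move 6 (1->0):
Peg 0: [3, 2]
Peg 1: []
Peg 2: [1]

After move 7 (0->1):
Peg 0: [3]
Peg 1: [2]
Peg 2: [1]

After move 8 (2->1):
Peg 0: [3]
Peg 1: [2, 1]
Peg 2: []

After move 9 (1->0):
Peg 0: [3, 1]
Peg 1: [2]
Peg 2: []

Answer: Peg 0: [3, 1]
Peg 1: [2]
Peg 2: []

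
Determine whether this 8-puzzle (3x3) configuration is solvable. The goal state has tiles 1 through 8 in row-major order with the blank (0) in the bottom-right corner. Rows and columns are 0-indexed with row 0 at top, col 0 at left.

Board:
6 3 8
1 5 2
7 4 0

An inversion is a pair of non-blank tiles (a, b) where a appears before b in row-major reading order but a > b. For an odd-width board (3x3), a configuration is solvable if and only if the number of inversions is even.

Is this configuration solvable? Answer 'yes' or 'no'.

Inversions (pairs i<j in row-major order where tile[i] > tile[j] > 0): 15
15 is odd, so the puzzle is not solvable.

Answer: no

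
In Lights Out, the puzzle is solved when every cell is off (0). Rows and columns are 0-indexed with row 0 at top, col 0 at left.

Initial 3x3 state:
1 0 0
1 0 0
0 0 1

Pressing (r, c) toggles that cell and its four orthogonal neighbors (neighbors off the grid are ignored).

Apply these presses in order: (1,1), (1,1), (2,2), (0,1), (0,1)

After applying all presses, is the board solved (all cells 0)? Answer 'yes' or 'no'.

Answer: no

Derivation:
After press 1 at (1,1):
1 1 0
0 1 1
0 1 1

After press 2 at (1,1):
1 0 0
1 0 0
0 0 1

After press 3 at (2,2):
1 0 0
1 0 1
0 1 0

After press 4 at (0,1):
0 1 1
1 1 1
0 1 0

After press 5 at (0,1):
1 0 0
1 0 1
0 1 0

Lights still on: 4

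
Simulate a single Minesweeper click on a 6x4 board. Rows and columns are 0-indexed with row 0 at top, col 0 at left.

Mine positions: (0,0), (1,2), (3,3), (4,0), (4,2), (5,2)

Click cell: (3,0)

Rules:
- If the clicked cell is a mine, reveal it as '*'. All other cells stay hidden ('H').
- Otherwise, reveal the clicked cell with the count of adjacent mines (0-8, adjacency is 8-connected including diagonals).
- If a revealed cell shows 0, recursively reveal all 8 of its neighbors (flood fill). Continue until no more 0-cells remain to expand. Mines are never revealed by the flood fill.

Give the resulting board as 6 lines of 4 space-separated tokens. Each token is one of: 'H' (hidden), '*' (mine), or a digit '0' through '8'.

H H H H
H H H H
H H H H
1 H H H
H H H H
H H H H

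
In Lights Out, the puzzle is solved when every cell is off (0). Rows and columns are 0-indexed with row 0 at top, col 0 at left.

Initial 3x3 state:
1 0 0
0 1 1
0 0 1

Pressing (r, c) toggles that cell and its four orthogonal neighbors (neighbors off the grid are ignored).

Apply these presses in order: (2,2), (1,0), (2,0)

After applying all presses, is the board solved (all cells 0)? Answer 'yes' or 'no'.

After press 1 at (2,2):
1 0 0
0 1 0
0 1 0

After press 2 at (1,0):
0 0 0
1 0 0
1 1 0

After press 3 at (2,0):
0 0 0
0 0 0
0 0 0

Lights still on: 0

Answer: yes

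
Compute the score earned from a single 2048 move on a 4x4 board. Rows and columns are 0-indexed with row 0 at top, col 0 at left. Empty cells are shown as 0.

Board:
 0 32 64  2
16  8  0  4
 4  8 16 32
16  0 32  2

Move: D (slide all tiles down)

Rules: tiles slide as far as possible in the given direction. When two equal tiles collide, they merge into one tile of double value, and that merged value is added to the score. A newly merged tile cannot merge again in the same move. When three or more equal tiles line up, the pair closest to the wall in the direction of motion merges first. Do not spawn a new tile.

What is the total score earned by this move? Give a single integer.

Answer: 16

Derivation:
Slide down:
col 0: [0, 16, 4, 16] -> [0, 16, 4, 16]  score +0 (running 0)
col 1: [32, 8, 8, 0] -> [0, 0, 32, 16]  score +16 (running 16)
col 2: [64, 0, 16, 32] -> [0, 64, 16, 32]  score +0 (running 16)
col 3: [2, 4, 32, 2] -> [2, 4, 32, 2]  score +0 (running 16)
Board after move:
 0  0  0  2
16  0 64  4
 4 32 16 32
16 16 32  2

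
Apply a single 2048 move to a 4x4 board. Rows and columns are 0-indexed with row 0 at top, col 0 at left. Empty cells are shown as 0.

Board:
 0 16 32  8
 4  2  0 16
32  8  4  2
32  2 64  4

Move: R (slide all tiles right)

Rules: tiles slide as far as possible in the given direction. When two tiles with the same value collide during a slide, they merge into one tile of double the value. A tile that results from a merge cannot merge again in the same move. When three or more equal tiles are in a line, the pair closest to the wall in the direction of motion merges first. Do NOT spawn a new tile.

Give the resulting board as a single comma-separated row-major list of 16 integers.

Answer: 0, 16, 32, 8, 0, 4, 2, 16, 32, 8, 4, 2, 32, 2, 64, 4

Derivation:
Slide right:
row 0: [0, 16, 32, 8] -> [0, 16, 32, 8]
row 1: [4, 2, 0, 16] -> [0, 4, 2, 16]
row 2: [32, 8, 4, 2] -> [32, 8, 4, 2]
row 3: [32, 2, 64, 4] -> [32, 2, 64, 4]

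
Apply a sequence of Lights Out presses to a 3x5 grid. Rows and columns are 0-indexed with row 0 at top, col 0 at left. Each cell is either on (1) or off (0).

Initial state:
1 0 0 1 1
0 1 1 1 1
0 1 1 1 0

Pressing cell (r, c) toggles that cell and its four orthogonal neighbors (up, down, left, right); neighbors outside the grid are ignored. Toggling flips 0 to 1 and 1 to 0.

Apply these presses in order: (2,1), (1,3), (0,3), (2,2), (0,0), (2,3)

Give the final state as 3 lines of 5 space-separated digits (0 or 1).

Answer: 0 1 1 1 0
1 0 1 0 0
1 1 0 0 1

Derivation:
After press 1 at (2,1):
1 0 0 1 1
0 0 1 1 1
1 0 0 1 0

After press 2 at (1,3):
1 0 0 0 1
0 0 0 0 0
1 0 0 0 0

After press 3 at (0,3):
1 0 1 1 0
0 0 0 1 0
1 0 0 0 0

After press 4 at (2,2):
1 0 1 1 0
0 0 1 1 0
1 1 1 1 0

After press 5 at (0,0):
0 1 1 1 0
1 0 1 1 0
1 1 1 1 0

After press 6 at (2,3):
0 1 1 1 0
1 0 1 0 0
1 1 0 0 1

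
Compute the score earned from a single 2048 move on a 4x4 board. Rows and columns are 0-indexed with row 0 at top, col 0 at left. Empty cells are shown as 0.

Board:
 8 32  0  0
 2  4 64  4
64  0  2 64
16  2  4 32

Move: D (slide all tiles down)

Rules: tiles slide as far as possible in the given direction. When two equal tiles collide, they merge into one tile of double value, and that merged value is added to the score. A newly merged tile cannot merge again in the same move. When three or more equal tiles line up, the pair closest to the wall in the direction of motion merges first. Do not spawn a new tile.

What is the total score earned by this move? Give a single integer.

Slide down:
col 0: [8, 2, 64, 16] -> [8, 2, 64, 16]  score +0 (running 0)
col 1: [32, 4, 0, 2] -> [0, 32, 4, 2]  score +0 (running 0)
col 2: [0, 64, 2, 4] -> [0, 64, 2, 4]  score +0 (running 0)
col 3: [0, 4, 64, 32] -> [0, 4, 64, 32]  score +0 (running 0)
Board after move:
 8  0  0  0
 2 32 64  4
64  4  2 64
16  2  4 32

Answer: 0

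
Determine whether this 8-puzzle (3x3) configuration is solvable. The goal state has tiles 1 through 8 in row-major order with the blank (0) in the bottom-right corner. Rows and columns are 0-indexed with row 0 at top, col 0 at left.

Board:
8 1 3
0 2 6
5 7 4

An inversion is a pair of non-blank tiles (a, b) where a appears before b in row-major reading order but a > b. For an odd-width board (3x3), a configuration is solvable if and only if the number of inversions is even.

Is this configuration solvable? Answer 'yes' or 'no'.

Inversions (pairs i<j in row-major order where tile[i] > tile[j] > 0): 12
12 is even, so the puzzle is solvable.

Answer: yes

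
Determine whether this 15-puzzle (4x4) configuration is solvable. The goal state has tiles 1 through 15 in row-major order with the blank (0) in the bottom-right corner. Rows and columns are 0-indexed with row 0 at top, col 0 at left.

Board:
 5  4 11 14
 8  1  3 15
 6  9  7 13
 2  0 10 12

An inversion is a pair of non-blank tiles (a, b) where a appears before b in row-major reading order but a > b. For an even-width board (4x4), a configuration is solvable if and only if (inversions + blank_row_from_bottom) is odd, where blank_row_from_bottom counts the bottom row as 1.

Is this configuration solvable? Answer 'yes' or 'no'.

Answer: no

Derivation:
Inversions: 45
Blank is in row 3 (0-indexed from top), which is row 1 counting from the bottom (bottom = 1).
45 + 1 = 46, which is even, so the puzzle is not solvable.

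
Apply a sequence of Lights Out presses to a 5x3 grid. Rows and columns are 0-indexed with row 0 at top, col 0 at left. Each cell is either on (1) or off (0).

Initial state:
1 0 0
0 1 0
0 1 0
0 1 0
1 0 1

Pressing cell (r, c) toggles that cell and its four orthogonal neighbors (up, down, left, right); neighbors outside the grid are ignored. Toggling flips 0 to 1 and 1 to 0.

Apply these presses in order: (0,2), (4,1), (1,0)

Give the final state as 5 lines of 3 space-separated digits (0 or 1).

Answer: 0 1 1
1 0 1
1 1 0
0 0 0
0 1 0

Derivation:
After press 1 at (0,2):
1 1 1
0 1 1
0 1 0
0 1 0
1 0 1

After press 2 at (4,1):
1 1 1
0 1 1
0 1 0
0 0 0
0 1 0

After press 3 at (1,0):
0 1 1
1 0 1
1 1 0
0 0 0
0 1 0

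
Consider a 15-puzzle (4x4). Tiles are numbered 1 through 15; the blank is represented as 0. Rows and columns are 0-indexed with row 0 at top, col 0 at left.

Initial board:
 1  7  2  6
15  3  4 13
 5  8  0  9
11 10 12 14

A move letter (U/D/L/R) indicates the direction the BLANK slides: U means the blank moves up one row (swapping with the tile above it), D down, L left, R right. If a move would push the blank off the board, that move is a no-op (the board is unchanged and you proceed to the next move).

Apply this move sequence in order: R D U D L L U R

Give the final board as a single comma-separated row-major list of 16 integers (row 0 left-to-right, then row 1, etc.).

After move 1 (R):
 1  7  2  6
15  3  4 13
 5  8  9  0
11 10 12 14

After move 2 (D):
 1  7  2  6
15  3  4 13
 5  8  9 14
11 10 12  0

After move 3 (U):
 1  7  2  6
15  3  4 13
 5  8  9  0
11 10 12 14

After move 4 (D):
 1  7  2  6
15  3  4 13
 5  8  9 14
11 10 12  0

After move 5 (L):
 1  7  2  6
15  3  4 13
 5  8  9 14
11 10  0 12

After move 6 (L):
 1  7  2  6
15  3  4 13
 5  8  9 14
11  0 10 12

After move 7 (U):
 1  7  2  6
15  3  4 13
 5  0  9 14
11  8 10 12

After move 8 (R):
 1  7  2  6
15  3  4 13
 5  9  0 14
11  8 10 12

Answer: 1, 7, 2, 6, 15, 3, 4, 13, 5, 9, 0, 14, 11, 8, 10, 12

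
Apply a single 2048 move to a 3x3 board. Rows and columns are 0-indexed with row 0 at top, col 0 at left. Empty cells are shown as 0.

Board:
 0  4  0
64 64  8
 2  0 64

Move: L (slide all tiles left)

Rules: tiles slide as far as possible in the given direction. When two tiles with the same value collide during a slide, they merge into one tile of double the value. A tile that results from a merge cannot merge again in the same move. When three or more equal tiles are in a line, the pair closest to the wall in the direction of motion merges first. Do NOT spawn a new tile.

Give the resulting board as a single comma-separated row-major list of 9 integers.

Slide left:
row 0: [0, 4, 0] -> [4, 0, 0]
row 1: [64, 64, 8] -> [128, 8, 0]
row 2: [2, 0, 64] -> [2, 64, 0]

Answer: 4, 0, 0, 128, 8, 0, 2, 64, 0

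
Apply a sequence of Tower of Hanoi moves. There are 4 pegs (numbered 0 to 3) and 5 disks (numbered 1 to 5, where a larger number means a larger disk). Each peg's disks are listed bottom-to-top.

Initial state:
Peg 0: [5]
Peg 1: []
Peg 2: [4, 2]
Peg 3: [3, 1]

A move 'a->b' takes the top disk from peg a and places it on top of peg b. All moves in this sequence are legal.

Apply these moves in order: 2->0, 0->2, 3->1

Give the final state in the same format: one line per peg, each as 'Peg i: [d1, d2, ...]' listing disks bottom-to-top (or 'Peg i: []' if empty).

Answer: Peg 0: [5]
Peg 1: [1]
Peg 2: [4, 2]
Peg 3: [3]

Derivation:
After move 1 (2->0):
Peg 0: [5, 2]
Peg 1: []
Peg 2: [4]
Peg 3: [3, 1]

After move 2 (0->2):
Peg 0: [5]
Peg 1: []
Peg 2: [4, 2]
Peg 3: [3, 1]

After move 3 (3->1):
Peg 0: [5]
Peg 1: [1]
Peg 2: [4, 2]
Peg 3: [3]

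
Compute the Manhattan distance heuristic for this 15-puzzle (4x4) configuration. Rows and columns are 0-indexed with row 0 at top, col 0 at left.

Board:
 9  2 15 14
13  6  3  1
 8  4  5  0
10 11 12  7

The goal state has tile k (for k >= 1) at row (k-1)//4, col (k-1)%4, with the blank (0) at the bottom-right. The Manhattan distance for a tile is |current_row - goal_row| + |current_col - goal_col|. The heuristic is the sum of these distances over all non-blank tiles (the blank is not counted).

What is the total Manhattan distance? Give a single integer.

Tile 9: at (0,0), goal (2,0), distance |0-2|+|0-0| = 2
Tile 2: at (0,1), goal (0,1), distance |0-0|+|1-1| = 0
Tile 15: at (0,2), goal (3,2), distance |0-3|+|2-2| = 3
Tile 14: at (0,3), goal (3,1), distance |0-3|+|3-1| = 5
Tile 13: at (1,0), goal (3,0), distance |1-3|+|0-0| = 2
Tile 6: at (1,1), goal (1,1), distance |1-1|+|1-1| = 0
Tile 3: at (1,2), goal (0,2), distance |1-0|+|2-2| = 1
Tile 1: at (1,3), goal (0,0), distance |1-0|+|3-0| = 4
Tile 8: at (2,0), goal (1,3), distance |2-1|+|0-3| = 4
Tile 4: at (2,1), goal (0,3), distance |2-0|+|1-3| = 4
Tile 5: at (2,2), goal (1,0), distance |2-1|+|2-0| = 3
Tile 10: at (3,0), goal (2,1), distance |3-2|+|0-1| = 2
Tile 11: at (3,1), goal (2,2), distance |3-2|+|1-2| = 2
Tile 12: at (3,2), goal (2,3), distance |3-2|+|2-3| = 2
Tile 7: at (3,3), goal (1,2), distance |3-1|+|3-2| = 3
Sum: 2 + 0 + 3 + 5 + 2 + 0 + 1 + 4 + 4 + 4 + 3 + 2 + 2 + 2 + 3 = 37

Answer: 37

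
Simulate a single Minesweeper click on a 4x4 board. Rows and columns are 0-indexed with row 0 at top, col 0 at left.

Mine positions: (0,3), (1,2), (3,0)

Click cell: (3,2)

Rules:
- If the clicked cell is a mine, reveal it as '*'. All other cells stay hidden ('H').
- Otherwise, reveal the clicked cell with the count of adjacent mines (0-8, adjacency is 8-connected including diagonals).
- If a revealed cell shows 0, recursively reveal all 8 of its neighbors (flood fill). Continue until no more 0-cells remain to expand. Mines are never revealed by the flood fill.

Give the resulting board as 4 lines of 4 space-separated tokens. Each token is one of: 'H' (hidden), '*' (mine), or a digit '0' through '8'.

H H H H
H H H H
H 2 1 1
H 1 0 0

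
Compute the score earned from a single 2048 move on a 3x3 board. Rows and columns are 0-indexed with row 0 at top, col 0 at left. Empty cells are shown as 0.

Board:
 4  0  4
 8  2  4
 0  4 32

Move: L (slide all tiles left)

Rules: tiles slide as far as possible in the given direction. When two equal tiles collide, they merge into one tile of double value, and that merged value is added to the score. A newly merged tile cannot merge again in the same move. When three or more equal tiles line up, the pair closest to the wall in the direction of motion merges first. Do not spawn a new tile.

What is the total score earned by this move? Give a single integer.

Slide left:
row 0: [4, 0, 4] -> [8, 0, 0]  score +8 (running 8)
row 1: [8, 2, 4] -> [8, 2, 4]  score +0 (running 8)
row 2: [0, 4, 32] -> [4, 32, 0]  score +0 (running 8)
Board after move:
 8  0  0
 8  2  4
 4 32  0

Answer: 8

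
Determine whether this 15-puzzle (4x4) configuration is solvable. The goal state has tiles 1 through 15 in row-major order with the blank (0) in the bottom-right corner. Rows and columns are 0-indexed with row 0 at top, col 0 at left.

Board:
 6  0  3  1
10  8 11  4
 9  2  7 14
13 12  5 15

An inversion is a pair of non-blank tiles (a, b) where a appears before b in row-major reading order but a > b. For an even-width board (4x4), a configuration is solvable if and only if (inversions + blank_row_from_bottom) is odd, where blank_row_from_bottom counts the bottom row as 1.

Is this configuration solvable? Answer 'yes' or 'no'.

Inversions: 33
Blank is in row 0 (0-indexed from top), which is row 4 counting from the bottom (bottom = 1).
33 + 4 = 37, which is odd, so the puzzle is solvable.

Answer: yes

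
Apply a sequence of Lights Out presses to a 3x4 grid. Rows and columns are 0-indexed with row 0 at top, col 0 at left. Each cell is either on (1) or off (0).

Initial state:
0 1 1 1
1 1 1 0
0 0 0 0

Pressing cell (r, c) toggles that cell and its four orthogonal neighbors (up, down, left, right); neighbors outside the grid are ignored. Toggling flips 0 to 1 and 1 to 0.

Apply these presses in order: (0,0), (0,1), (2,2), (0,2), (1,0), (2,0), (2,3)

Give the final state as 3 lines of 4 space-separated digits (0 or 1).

Answer: 1 0 1 0
0 1 1 1
0 0 0 0

Derivation:
After press 1 at (0,0):
1 0 1 1
0 1 1 0
0 0 0 0

After press 2 at (0,1):
0 1 0 1
0 0 1 0
0 0 0 0

After press 3 at (2,2):
0 1 0 1
0 0 0 0
0 1 1 1

After press 4 at (0,2):
0 0 1 0
0 0 1 0
0 1 1 1

After press 5 at (1,0):
1 0 1 0
1 1 1 0
1 1 1 1

After press 6 at (2,0):
1 0 1 0
0 1 1 0
0 0 1 1

After press 7 at (2,3):
1 0 1 0
0 1 1 1
0 0 0 0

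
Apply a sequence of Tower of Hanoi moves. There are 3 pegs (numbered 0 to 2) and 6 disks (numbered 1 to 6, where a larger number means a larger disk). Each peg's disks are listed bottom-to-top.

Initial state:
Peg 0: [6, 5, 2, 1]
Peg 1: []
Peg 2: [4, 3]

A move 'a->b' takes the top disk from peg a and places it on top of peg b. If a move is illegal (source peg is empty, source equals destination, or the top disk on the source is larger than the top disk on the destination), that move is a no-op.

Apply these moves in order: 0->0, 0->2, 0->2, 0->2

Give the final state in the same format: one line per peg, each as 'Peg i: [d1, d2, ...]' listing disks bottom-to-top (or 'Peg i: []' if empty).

After move 1 (0->0):
Peg 0: [6, 5, 2, 1]
Peg 1: []
Peg 2: [4, 3]

After move 2 (0->2):
Peg 0: [6, 5, 2]
Peg 1: []
Peg 2: [4, 3, 1]

After move 3 (0->2):
Peg 0: [6, 5, 2]
Peg 1: []
Peg 2: [4, 3, 1]

After move 4 (0->2):
Peg 0: [6, 5, 2]
Peg 1: []
Peg 2: [4, 3, 1]

Answer: Peg 0: [6, 5, 2]
Peg 1: []
Peg 2: [4, 3, 1]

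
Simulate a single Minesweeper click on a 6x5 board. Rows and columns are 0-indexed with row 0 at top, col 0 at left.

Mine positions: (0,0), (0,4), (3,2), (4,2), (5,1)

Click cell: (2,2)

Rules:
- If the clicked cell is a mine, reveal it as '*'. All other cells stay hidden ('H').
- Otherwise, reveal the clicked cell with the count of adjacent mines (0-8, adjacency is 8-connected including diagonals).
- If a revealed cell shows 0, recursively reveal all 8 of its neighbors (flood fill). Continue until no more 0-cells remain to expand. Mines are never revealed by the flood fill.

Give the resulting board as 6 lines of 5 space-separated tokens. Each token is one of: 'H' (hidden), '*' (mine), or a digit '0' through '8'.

H H H H H
H H H H H
H H 1 H H
H H H H H
H H H H H
H H H H H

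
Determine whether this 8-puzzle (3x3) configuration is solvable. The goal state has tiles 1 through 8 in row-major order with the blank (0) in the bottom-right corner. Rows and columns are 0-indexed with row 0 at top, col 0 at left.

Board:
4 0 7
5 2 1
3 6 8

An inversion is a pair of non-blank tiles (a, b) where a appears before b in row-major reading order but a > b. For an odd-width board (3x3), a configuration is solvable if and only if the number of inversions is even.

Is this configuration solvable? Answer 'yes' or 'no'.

Inversions (pairs i<j in row-major order where tile[i] > tile[j] > 0): 12
12 is even, so the puzzle is solvable.

Answer: yes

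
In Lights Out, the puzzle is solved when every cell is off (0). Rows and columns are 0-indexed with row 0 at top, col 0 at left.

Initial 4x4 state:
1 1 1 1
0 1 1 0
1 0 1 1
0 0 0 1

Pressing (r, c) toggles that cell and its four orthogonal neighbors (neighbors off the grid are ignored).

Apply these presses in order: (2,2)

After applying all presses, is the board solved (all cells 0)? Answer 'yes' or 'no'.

After press 1 at (2,2):
1 1 1 1
0 1 0 0
1 1 0 0
0 0 1 1

Lights still on: 9

Answer: no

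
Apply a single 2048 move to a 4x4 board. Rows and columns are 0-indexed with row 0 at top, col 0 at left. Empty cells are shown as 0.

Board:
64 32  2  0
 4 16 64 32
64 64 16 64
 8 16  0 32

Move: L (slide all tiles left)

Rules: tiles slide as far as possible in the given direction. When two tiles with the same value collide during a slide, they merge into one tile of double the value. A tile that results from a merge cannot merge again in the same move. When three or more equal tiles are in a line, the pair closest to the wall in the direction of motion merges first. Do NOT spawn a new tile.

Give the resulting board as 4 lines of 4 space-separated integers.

Slide left:
row 0: [64, 32, 2, 0] -> [64, 32, 2, 0]
row 1: [4, 16, 64, 32] -> [4, 16, 64, 32]
row 2: [64, 64, 16, 64] -> [128, 16, 64, 0]
row 3: [8, 16, 0, 32] -> [8, 16, 32, 0]

Answer:  64  32   2   0
  4  16  64  32
128  16  64   0
  8  16  32   0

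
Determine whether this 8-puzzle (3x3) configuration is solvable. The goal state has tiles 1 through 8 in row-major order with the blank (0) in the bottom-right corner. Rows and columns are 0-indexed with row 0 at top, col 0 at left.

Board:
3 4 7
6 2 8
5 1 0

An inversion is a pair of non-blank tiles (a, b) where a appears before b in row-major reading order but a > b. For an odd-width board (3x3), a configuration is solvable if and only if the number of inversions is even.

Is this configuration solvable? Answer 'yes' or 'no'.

Answer: no

Derivation:
Inversions (pairs i<j in row-major order where tile[i] > tile[j] > 0): 15
15 is odd, so the puzzle is not solvable.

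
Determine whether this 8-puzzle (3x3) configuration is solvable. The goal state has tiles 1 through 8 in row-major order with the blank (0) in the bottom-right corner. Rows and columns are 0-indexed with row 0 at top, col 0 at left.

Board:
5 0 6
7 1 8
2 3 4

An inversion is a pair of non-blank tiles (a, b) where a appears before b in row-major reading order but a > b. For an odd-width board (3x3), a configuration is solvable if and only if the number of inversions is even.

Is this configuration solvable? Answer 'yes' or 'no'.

Answer: no

Derivation:
Inversions (pairs i<j in row-major order where tile[i] > tile[j] > 0): 15
15 is odd, so the puzzle is not solvable.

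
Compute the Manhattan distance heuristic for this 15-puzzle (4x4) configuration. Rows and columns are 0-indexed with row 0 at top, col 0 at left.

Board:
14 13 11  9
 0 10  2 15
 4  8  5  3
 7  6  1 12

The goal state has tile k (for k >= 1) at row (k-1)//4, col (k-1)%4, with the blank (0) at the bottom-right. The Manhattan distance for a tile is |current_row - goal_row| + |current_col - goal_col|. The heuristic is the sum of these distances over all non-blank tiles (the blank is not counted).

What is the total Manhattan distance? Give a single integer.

Tile 14: at (0,0), goal (3,1), distance |0-3|+|0-1| = 4
Tile 13: at (0,1), goal (3,0), distance |0-3|+|1-0| = 4
Tile 11: at (0,2), goal (2,2), distance |0-2|+|2-2| = 2
Tile 9: at (0,3), goal (2,0), distance |0-2|+|3-0| = 5
Tile 10: at (1,1), goal (2,1), distance |1-2|+|1-1| = 1
Tile 2: at (1,2), goal (0,1), distance |1-0|+|2-1| = 2
Tile 15: at (1,3), goal (3,2), distance |1-3|+|3-2| = 3
Tile 4: at (2,0), goal (0,3), distance |2-0|+|0-3| = 5
Tile 8: at (2,1), goal (1,3), distance |2-1|+|1-3| = 3
Tile 5: at (2,2), goal (1,0), distance |2-1|+|2-0| = 3
Tile 3: at (2,3), goal (0,2), distance |2-0|+|3-2| = 3
Tile 7: at (3,0), goal (1,2), distance |3-1|+|0-2| = 4
Tile 6: at (3,1), goal (1,1), distance |3-1|+|1-1| = 2
Tile 1: at (3,2), goal (0,0), distance |3-0|+|2-0| = 5
Tile 12: at (3,3), goal (2,3), distance |3-2|+|3-3| = 1
Sum: 4 + 4 + 2 + 5 + 1 + 2 + 3 + 5 + 3 + 3 + 3 + 4 + 2 + 5 + 1 = 47

Answer: 47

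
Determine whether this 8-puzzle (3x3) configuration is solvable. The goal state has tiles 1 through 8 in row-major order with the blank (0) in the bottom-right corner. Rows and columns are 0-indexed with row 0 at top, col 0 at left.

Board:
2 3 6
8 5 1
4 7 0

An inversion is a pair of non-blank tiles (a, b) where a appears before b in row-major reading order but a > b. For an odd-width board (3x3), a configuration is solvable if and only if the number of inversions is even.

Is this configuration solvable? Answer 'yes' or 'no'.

Answer: no

Derivation:
Inversions (pairs i<j in row-major order where tile[i] > tile[j] > 0): 11
11 is odd, so the puzzle is not solvable.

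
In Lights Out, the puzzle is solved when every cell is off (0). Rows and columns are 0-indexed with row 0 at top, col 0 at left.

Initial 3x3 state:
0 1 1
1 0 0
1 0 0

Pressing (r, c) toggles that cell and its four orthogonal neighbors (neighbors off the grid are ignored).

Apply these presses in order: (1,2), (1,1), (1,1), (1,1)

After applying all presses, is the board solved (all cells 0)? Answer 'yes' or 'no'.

After press 1 at (1,2):
0 1 0
1 1 1
1 0 1

After press 2 at (1,1):
0 0 0
0 0 0
1 1 1

After press 3 at (1,1):
0 1 0
1 1 1
1 0 1

After press 4 at (1,1):
0 0 0
0 0 0
1 1 1

Lights still on: 3

Answer: no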